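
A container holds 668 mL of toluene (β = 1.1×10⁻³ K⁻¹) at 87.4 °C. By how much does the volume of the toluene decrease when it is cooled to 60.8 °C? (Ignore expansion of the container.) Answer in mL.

ΔV = 19.5 mL

|ΔT| = |60.8 − 87.4| = 26.6 K
ΔV = βV₀ΔT = (1.1×10⁻³)(668)(26.6) = 19.5 mL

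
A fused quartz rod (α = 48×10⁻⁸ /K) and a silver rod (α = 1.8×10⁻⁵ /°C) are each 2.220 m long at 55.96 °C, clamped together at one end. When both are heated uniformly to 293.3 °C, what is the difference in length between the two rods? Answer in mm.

9.23 mm

ΔT = 237.34 K
fused quartz: ΔL = 48×10⁻⁸ × 2.220 m × 237.34 = 2.5291×10⁻⁴ m = 0.25291 mm
silver: ΔL = 1.8×10⁻⁵ × 2.220 m × 237.34 = 9.4841×10⁻³ m = 9.4841 mm
difference = 9.4841 − 0.25291 = 9.23119 mm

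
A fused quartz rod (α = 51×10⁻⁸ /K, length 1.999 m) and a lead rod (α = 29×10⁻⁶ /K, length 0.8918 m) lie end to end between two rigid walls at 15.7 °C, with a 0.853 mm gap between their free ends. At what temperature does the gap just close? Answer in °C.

T = 47.4 °C

Gap closes when ΔL₁ + ΔL₂ = 0.853 mm = 8.53×10⁻⁴ m
(α₁L₁ + α₂L₂)ΔT = g
α₁L₁ + α₂L₂ = 51×10⁻⁸×1.999 + 29×10⁻⁶×0.8918 = 2.688169×10⁻⁵ m/K
ΔT = 8.53×10⁻⁴ / 2.688169×10⁻⁵ = 31.732 K
T = 15.7 + 31.732 = 47.432 °C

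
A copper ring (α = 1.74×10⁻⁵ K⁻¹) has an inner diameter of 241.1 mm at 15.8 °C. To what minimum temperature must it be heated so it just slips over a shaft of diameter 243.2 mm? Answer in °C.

Required Δd = 243.2 − 241.1 = 2.1 mm
Δd = αd₀ΔT ⇒ ΔT = Δd/(αd₀) = 2.1 / (1.74×10⁻⁵ × 241.1) = 500.58 K
T_min = 15.8 + 500.58 = 516.38 °C

T = 516 °C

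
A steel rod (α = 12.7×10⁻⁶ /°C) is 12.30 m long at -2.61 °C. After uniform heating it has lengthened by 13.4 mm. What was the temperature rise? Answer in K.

ΔL = αL₀ΔT ⇒ ΔT = ΔL / (αL₀)
ΔT = 13.4×10⁻³ m / (12.7×10⁻⁶ × 12.30 m) = 85.782 K

ΔT = 85.8 K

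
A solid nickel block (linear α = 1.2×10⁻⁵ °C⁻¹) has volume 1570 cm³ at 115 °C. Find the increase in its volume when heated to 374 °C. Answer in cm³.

ΔV = 14.6 cm³

Isotropic solid: β ≈ 3α = 3.6×10⁻⁵ /K; ΔT = 259 K
ΔV = 3αV₀ΔT = 3(1.2×10⁻⁵)(1570)(259) = 14.6 cm³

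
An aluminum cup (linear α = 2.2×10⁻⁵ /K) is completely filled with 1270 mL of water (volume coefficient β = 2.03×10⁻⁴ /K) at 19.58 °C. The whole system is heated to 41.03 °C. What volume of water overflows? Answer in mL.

3.73 mL

The cup also expands: β_container ≈ 3α = 6.6×10⁻⁵ /K
Net overflow = V₀(β_liq − 3α_cont)ΔT
β − 3α = 2.03×10⁻⁴ − 6.6×10⁻⁵ = 1.37×10⁻⁴ /K; ΔT = 21.45 K
ΔV = 1270 × 1.37×10⁻⁴ × 21.45 = 3.73 mL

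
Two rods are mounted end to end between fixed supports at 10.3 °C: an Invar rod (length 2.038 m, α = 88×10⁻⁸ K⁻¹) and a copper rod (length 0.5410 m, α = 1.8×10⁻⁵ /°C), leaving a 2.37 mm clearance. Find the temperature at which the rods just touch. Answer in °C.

α₁L₁ = 1.79344×10⁻⁶ m/K, α₂L₂ = 9.738×10⁻⁶ m/K → total 1.153144×10⁻⁵ m/K
ΔT = g/(α₁L₁+α₂L₂) = 2.37×10⁻³ / 1.153144×10⁻⁵ = 205.53 K
T = 10.3 + 205.53 = 215.83 °C

T = 216 °C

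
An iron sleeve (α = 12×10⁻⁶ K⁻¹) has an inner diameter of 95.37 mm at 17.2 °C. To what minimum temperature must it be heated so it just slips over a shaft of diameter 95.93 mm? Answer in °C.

Required Δd = 95.93 − 95.37 = 0.56 mm
Δd = αd₀ΔT ⇒ ΔT = Δd/(αd₀) = 0.56 / (12×10⁻⁶ × 95.37) = 489.32 K
T_min = 17.2 + 489.32 = 506.52 °C

T = 507 °C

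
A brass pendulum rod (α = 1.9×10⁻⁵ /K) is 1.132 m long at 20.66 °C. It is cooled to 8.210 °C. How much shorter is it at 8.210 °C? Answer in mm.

ΔL = 0.268 mm

|ΔT| = |8.210 − 20.66| = 12.450 K
ΔL = αL₀ΔT = (1.9×10⁻⁵)(1.132)(12.450) = 2.68×10⁻⁴ m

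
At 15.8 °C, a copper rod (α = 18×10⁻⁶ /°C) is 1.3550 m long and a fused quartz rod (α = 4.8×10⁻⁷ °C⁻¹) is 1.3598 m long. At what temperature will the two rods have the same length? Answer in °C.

T = 218.0 °C

L₁(1 + α₁ΔT) = L₂(1 + α₂ΔT) ⇒ ΔT = (L₂ − L₁)/(α₁L₁ − α₂L₂)
L₂ − L₁ = 1.3598 − 1.3550 = 4.80×10⁻³ m
α₁L₁ − α₂L₂ = 18×10⁻⁶×1.3550 − 4.8×10⁻⁷×1.3598 = 2.3737296×10⁻⁵ m/K
ΔT = 4.80×10⁻³ / 2.3737296×10⁻⁵ = 202.213 K
T = 15.8 + 202.213 = 218.013 °C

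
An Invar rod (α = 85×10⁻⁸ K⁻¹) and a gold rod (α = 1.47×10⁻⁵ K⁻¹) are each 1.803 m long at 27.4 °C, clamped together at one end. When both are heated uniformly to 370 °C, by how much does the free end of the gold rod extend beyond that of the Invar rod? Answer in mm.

ΔT = 342.6 K
Invar: ΔL = 85×10⁻⁸ × 1.803 m × 342.6 = 5.2505×10⁻⁴ m = 0.52505 mm
gold: ΔL = 1.47×10⁻⁵ × 1.803 m × 342.6 = 9.0803×10⁻³ m = 9.0803 mm
difference = 9.0803 − 0.52505 = 8.55525 mm

8.56 mm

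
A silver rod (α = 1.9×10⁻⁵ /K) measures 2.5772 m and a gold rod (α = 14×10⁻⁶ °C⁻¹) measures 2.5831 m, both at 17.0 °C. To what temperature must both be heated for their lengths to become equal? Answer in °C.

L₁(1 + α₁ΔT) = L₂(1 + α₂ΔT) ⇒ ΔT = (L₂ − L₁)/(α₁L₁ − α₂L₂)
L₂ − L₁ = 2.5831 − 2.5772 = 5.90×10⁻³ m
α₁L₁ − α₂L₂ = 1.9×10⁻⁵×2.5772 − 14×10⁻⁶×2.5831 = 1.28034×10⁻⁵ m/K
ΔT = 5.90×10⁻³ / 1.28034×10⁻⁵ = 460.815 K
T = 17.0 + 460.815 = 477.815 °C

T = 477.8 °C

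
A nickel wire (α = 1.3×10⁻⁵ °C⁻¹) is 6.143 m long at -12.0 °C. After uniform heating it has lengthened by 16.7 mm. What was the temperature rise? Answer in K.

ΔT = 209 K

ΔL = αL₀ΔT ⇒ ΔT = ΔL / (αL₀)
ΔT = 16.7×10⁻³ m / (1.3×10⁻⁵ × 6.143 m) = 209.12 K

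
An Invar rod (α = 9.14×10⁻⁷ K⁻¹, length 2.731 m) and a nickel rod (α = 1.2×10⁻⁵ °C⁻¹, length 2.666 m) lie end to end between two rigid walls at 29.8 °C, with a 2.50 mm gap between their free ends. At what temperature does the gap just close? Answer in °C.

α₁L₁ = 2.496134×10⁻⁶ m/K, α₂L₂ = 3.1992×10⁻⁵ m/K → total 3.4488134×10⁻⁵ m/K
ΔT = g/(α₁L₁+α₂L₂) = 2.50×10⁻³ / 3.4488134×10⁻⁵ = 72.49 K
T = 29.8 + 72.49 = 102.29 °C

T = 102 °C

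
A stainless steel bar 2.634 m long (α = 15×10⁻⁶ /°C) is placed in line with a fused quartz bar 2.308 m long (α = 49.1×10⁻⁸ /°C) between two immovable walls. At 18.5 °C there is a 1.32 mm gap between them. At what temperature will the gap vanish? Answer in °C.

T = 51.0 °C

α₁L₁ = 3.951×10⁻⁵ m/K, α₂L₂ = 1.133228×10⁻⁶ m/K → total 4.0643228×10⁻⁵ m/K
ΔT = g/(α₁L₁+α₂L₂) = 1.32×10⁻³ / 4.0643228×10⁻⁵ = 32.478 K
T = 18.5 + 32.478 = 50.978 °C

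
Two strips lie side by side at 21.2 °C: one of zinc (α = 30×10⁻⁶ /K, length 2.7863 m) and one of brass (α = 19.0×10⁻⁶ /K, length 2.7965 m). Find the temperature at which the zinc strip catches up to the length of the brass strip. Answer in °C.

T = 356.1 °C

L₁(1 + α₁ΔT) = L₂(1 + α₂ΔT) ⇒ ΔT = (L₂ − L₁)/(α₁L₁ − α₂L₂)
L₂ − L₁ = 2.7965 − 2.7863 = 1.02×10⁻² m
α₁L₁ − α₂L₂ = 30×10⁻⁶×2.7863 − 19.0×10⁻⁶×2.7965 = 3.04555×10⁻⁵ m/K
ΔT = 1.02×10⁻² / 3.04555×10⁻⁵ = 334.915 K
T = 21.2 + 334.915 = 356.115 °C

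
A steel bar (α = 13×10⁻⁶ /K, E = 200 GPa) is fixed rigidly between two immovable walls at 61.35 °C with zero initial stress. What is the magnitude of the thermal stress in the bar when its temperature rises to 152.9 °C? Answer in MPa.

σ = 238 MPa

Fully constrained: the free strain ε = αΔT is blocked, so σ = Eε = EαΔT.
|ΔT| = 91.55 K
σ = 200×10⁹ × 13×10⁻⁶ × 91.55 = 2.38×10⁸ Pa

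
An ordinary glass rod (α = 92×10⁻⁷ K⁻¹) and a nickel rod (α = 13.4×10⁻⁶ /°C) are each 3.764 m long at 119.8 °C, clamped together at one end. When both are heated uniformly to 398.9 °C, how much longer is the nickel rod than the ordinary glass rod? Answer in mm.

4.41 mm

ΔT = 279.1 K
ordinary glass: ΔL = 92×10⁻⁷ × 3.764 m × 279.1 = 9.6649×10⁻³ m = 9.6649 mm
nickel: ΔL = 13.4×10⁻⁶ × 3.764 m × 279.1 = 1.4077×10⁻² m = 14.077 mm
difference = 14.077 − 9.6649 = 4.4121 mm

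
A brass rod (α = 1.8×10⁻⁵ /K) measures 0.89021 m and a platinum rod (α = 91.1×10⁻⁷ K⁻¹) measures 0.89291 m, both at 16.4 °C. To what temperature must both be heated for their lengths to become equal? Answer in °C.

Equal length when α₁L₁ΔT − α₂L₂ΔT = L₂ − L₁ = 2.70×10⁻³ m
α₁L₁ = 1.602378×10⁻⁵, α₂L₂ = 8.1344101×10⁻⁶ → Δ(αL) = 7.8893699×10⁻⁶ m/K
ΔT = 2.70×10⁻³ / 7.8893699×10⁻⁶ = 342.233 K, so T = 16.4 + 342.233 = 358.633 °C

T = 358.6 °C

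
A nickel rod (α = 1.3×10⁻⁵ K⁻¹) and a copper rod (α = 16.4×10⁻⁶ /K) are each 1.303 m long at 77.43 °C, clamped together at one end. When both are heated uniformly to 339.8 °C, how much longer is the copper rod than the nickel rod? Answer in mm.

ΔT = 262.37 K
nickel: ΔL = 1.3×10⁻⁵ × 1.303 m × 262.37 = 4.4443×10⁻³ m = 4.4443 mm
copper: ΔL = 16.4×10⁻⁶ × 1.303 m × 262.37 = 5.6066×10⁻³ m = 5.6066 mm
difference = 5.6066 − 4.4443 = 1.1623 mm

1.16 mm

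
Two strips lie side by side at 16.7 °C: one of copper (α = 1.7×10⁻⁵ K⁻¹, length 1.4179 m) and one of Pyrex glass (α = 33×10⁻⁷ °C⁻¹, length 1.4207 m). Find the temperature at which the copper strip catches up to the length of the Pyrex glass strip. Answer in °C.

T = 160.9 °C

L₁(1 + α₁ΔT) = L₂(1 + α₂ΔT) ⇒ ΔT = (L₂ − L₁)/(α₁L₁ − α₂L₂)
L₂ − L₁ = 1.4207 − 1.4179 = 2.80×10⁻³ m
α₁L₁ − α₂L₂ = 1.7×10⁻⁵×1.4179 − 33×10⁻⁷×1.4207 = 1.941599×10⁻⁵ m/K
ΔT = 2.80×10⁻³ / 1.941599×10⁻⁵ = 144.211 K
T = 16.7 + 144.211 = 160.911 °C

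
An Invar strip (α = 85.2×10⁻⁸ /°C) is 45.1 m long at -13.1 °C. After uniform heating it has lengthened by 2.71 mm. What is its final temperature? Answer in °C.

T = 57.4 °C

ΔL = αL₀ΔT ⇒ ΔT = ΔL / (αL₀)
ΔT = 2.71×10⁻³ m / (85.2×10⁻⁸ × 45.1 m) = 70.527 K
T = -13.1 + 70.527 = 57.427 °C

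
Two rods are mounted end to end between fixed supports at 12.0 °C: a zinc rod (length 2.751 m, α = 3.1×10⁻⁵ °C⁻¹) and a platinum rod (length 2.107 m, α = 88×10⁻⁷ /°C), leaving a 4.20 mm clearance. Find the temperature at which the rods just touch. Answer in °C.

Gap closes when ΔL₁ + ΔL₂ = 4.20 mm = 4.20×10⁻³ m
(α₁L₁ + α₂L₂)ΔT = g
α₁L₁ + α₂L₂ = 3.1×10⁻⁵×2.751 + 88×10⁻⁷×2.107 = 1.038226×10⁻⁴ m/K
ΔT = 4.20×10⁻³ / 1.038226×10⁻⁴ = 40.454 K
T = 12.0 + 40.454 = 52.454 °C

T = 52.5 °C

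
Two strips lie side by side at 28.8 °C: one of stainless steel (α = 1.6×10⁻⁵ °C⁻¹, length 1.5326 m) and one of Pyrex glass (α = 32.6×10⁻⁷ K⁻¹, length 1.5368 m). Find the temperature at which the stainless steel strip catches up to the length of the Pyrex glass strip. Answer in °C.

T = 244.1 °C

Equal length when α₁L₁ΔT − α₂L₂ΔT = L₂ − L₁ = 4.20×10⁻³ m
α₁L₁ = 2.45216×10⁻⁵, α₂L₂ = 5.009968×10⁻⁶ → Δ(αL) = 1.9511632×10⁻⁵ m/K
ΔT = 4.20×10⁻³ / 1.9511632×10⁻⁵ = 215.256 K, so T = 28.8 + 215.256 = 244.056 °C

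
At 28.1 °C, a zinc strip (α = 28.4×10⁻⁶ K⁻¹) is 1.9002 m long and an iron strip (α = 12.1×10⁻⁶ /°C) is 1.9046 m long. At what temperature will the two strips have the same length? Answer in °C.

Equal length when α₁L₁ΔT − α₂L₂ΔT = L₂ − L₁ = 4.40×10⁻³ m
α₁L₁ = 5.396568×10⁻⁵, α₂L₂ = 2.304566×10⁻⁵ → Δ(αL) = 3.092002×10⁻⁵ m/K
ΔT = 4.40×10⁻³ / 3.092002×10⁻⁵ = 142.303 K, so T = 28.1 + 142.303 = 170.403 °C

T = 170.4 °C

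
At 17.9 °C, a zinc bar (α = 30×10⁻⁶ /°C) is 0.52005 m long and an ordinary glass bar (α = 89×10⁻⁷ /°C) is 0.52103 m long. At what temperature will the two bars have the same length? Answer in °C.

T = 107.3 °C

L₁(1 + α₁ΔT) = L₂(1 + α₂ΔT) ⇒ ΔT = (L₂ − L₁)/(α₁L₁ − α₂L₂)
L₂ − L₁ = 0.52103 − 0.52005 = 9.80×10⁻⁴ m
α₁L₁ − α₂L₂ = 30×10⁻⁶×0.52005 − 89×10⁻⁷×0.52103 = 1.0964333×10⁻⁵ m/K
ΔT = 9.80×10⁻⁴ / 1.0964333×10⁻⁵ = 89.381 K
T = 17.9 + 89.381 = 107.281 °C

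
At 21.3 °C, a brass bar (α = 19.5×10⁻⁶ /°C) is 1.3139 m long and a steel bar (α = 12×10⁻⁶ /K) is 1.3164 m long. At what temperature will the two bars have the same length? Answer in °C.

Equal length when α₁L₁ΔT − α₂L₂ΔT = L₂ − L₁ = 2.50×10⁻³ m
α₁L₁ = 2.562105×10⁻⁵, α₂L₂ = 1.57968×10⁻⁵ → Δ(αL) = 9.82425×10⁻⁶ m/K
ΔT = 2.50×10⁻³ / 9.82425×10⁻⁶ = 254.472 K, so T = 21.3 + 254.472 = 275.772 °C

T = 275.8 °C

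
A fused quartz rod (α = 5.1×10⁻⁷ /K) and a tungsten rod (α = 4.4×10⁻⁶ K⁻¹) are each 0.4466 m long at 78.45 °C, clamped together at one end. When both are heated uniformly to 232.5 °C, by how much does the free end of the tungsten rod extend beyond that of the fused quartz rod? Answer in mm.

0.268 mm

ΔT = 154.05 K
fused quartz: ΔL = 5.1×10⁻⁷ × 0.4466 m × 154.05 = 3.5087×10⁻⁵ m = 0.035087 mm
tungsten: ΔL = 4.4×10⁻⁶ × 0.4466 m × 154.05 = 3.0271×10⁻⁴ m = 0.30271 mm
difference = 0.30271 − 0.035087 = 0.267623 mm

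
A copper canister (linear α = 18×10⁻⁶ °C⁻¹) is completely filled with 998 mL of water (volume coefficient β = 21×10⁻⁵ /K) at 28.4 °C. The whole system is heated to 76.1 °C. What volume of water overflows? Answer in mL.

The canister also expands: β_container ≈ 3α = 5.4×10⁻⁵ /K
Net overflow = V₀(β_liq − 3α_cont)ΔT
β − 3α = 2.10×10⁻⁴ − 5.4×10⁻⁵ = 1.56×10⁻⁴ /K; ΔT = 47.7 K
ΔV = 998 × 1.56×10⁻⁴ × 47.7 = 7.43 mL

7.43 mL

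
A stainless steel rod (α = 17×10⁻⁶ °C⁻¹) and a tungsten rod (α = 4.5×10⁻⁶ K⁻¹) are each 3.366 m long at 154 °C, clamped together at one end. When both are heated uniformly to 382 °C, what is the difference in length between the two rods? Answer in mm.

ΔT = 228 K
stainless steel: ΔL = 17×10⁻⁶ × 3.366 m × 228 = 1.3047×10⁻² m = 13.047 mm
tungsten: ΔL = 4.5×10⁻⁶ × 3.366 m × 228 = 3.4535×10⁻³ m = 3.4535 mm
difference = 13.047 − 3.4535 = 9.5935 mm

9.59 mm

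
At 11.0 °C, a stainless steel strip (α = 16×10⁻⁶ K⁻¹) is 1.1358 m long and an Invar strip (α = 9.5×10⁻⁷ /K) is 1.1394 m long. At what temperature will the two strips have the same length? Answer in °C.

T = 221.6 °C

Equal length when α₁L₁ΔT − α₂L₂ΔT = L₂ − L₁ = 3.60×10⁻³ m
α₁L₁ = 1.81728×10⁻⁵, α₂L₂ = 1.08243×10⁻⁶ → Δ(αL) = 1.709037×10⁻⁵ m/K
ΔT = 3.60×10⁻³ / 1.709037×10⁻⁵ = 210.645 K, so T = 11.0 + 210.645 = 221.645 °C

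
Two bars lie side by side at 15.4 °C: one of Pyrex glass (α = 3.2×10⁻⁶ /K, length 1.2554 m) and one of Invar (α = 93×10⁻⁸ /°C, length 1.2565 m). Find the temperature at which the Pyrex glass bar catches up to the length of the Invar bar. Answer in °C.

T = 401.5 °C

Equal length when α₁L₁ΔT − α₂L₂ΔT = L₂ − L₁ = 1.10×10⁻³ m
α₁L₁ = 4.01728×10⁻⁶, α₂L₂ = 1.168545×10⁻⁶ → Δ(αL) = 2.848735×10⁻⁶ m/K
ΔT = 1.10×10⁻³ / 2.848735×10⁻⁶ = 386.136 K, so T = 15.4 + 386.136 = 401.536 °C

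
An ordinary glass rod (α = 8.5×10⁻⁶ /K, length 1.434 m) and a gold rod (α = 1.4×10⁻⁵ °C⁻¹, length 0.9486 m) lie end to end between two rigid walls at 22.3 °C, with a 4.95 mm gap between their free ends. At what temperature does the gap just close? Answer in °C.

α₁L₁ = 1.2189×10⁻⁵ m/K, α₂L₂ = 1.32804×10⁻⁵ m/K → total 2.54694×10⁻⁵ m/K
ΔT = g/(α₁L₁+α₂L₂) = 4.95×10⁻³ / 2.54694×10⁻⁵ = 194.35 K
T = 22.3 + 194.35 = 216.65 °C

T = 217 °C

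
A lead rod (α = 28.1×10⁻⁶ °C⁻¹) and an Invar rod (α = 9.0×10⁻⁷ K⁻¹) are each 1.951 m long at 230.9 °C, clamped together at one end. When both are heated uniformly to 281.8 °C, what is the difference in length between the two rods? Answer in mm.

ΔT = 50.9 K
lead: ΔL = 28.1×10⁻⁶ × 1.951 m × 50.9 = 2.7905×10⁻³ m = 2.7905 mm
Invar: ΔL = 9.0×10⁻⁷ × 1.951 m × 50.9 = 8.9375×10⁻⁵ m = 0.089375 mm
difference = 2.7905 − 0.089375 = 2.701125 mm

2.70 mm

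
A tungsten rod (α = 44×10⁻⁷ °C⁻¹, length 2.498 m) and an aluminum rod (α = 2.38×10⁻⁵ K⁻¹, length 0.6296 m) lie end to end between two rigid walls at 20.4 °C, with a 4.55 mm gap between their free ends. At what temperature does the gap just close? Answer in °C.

T = 196 °C

α₁L₁ = 1.09912×10⁻⁵ m/K, α₂L₂ = 1.498448×10⁻⁵ m/K → total 2.597568×10⁻⁵ m/K
ΔT = g/(α₁L₁+α₂L₂) = 4.55×10⁻³ / 2.597568×10⁻⁵ = 175.16 K
T = 20.4 + 175.16 = 195.56 °C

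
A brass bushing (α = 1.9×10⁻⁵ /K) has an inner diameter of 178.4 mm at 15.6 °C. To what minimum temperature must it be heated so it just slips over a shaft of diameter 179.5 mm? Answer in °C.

T = 340 °C

Required Δd = 179.5 − 178.4 = 1.1 mm
Δd = αd₀ΔT ⇒ ΔT = Δd/(αd₀) = 1.1 / (1.9×10⁻⁵ × 178.4) = 324.52 K
T_min = 15.6 + 324.52 = 340.12 °C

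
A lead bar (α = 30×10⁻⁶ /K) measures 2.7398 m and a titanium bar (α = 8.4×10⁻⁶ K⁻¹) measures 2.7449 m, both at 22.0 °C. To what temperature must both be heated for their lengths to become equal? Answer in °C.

T = 108.2 °C

L₁(1 + α₁ΔT) = L₂(1 + α₂ΔT) ⇒ ΔT = (L₂ − L₁)/(α₁L₁ − α₂L₂)
L₂ − L₁ = 2.7449 − 2.7398 = 5.10×10⁻³ m
α₁L₁ − α₂L₂ = 30×10⁻⁶×2.7398 − 8.4×10⁻⁶×2.7449 = 5.913684×10⁻⁵ m/K
ΔT = 5.10×10⁻³ / 5.913684×10⁻⁵ = 86.241 K
T = 22.0 + 86.241 = 108.241 °C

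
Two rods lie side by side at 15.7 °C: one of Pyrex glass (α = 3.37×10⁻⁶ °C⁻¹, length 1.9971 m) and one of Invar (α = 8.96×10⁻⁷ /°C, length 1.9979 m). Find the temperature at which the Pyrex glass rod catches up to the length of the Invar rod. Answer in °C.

T = 177.6 °C

L₁(1 + α₁ΔT) = L₂(1 + α₂ΔT) ⇒ ΔT = (L₂ − L₁)/(α₁L₁ − α₂L₂)
L₂ − L₁ = 1.9979 − 1.9971 = 8.00×10⁻⁴ m
α₁L₁ − α₂L₂ = 3.37×10⁻⁶×1.9971 − 8.96×10⁻⁷×1.9979 = 4.9401086×10⁻⁶ m/K
ΔT = 8.00×10⁻⁴ / 4.9401086×10⁻⁶ = 161.940 K
T = 15.7 + 161.940 = 177.640 °C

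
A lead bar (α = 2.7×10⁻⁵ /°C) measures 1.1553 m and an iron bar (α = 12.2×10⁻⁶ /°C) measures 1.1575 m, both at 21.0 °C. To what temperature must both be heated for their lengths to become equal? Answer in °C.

T = 149.9 °C

Equal length when α₁L₁ΔT − α₂L₂ΔT = L₂ − L₁ = 2.20×10⁻³ m
α₁L₁ = 3.11931×10⁻⁵, α₂L₂ = 1.41215×10⁻⁵ → Δ(αL) = 1.70716×10⁻⁵ m/K
ΔT = 2.20×10⁻³ / 1.70716×10⁻⁵ = 128.869 K, so T = 21.0 + 128.869 = 149.869 °C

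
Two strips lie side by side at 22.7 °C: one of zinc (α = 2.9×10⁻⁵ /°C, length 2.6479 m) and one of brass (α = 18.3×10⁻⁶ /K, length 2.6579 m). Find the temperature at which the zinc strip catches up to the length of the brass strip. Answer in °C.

T = 377.9 °C

L₁(1 + α₁ΔT) = L₂(1 + α₂ΔT) ⇒ ΔT = (L₂ − L₁)/(α₁L₁ − α₂L₂)
L₂ − L₁ = 2.6579 − 2.6479 = 1.00×10⁻² m
α₁L₁ − α₂L₂ = 2.9×10⁻⁵×2.6479 − 18.3×10⁻⁶×2.6579 = 2.814953×10⁻⁵ m/K
ΔT = 1.00×10⁻² / 2.814953×10⁻⁵ = 355.246 K
T = 22.7 + 355.246 = 377.946 °C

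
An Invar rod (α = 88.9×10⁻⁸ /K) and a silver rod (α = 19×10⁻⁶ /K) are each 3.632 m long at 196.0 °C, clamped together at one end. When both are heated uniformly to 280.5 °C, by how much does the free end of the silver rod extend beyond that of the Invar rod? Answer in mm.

5.56 mm

ΔT = 84.5 K
Invar: ΔL = 88.9×10⁻⁸ × 3.632 m × 84.5 = 2.7284×10⁻⁴ m = 0.27284 mm
silver: ΔL = 19×10⁻⁶ × 3.632 m × 84.5 = 5.8312×10⁻³ m = 5.8312 mm
difference = 5.8312 − 0.27284 = 5.55836 mm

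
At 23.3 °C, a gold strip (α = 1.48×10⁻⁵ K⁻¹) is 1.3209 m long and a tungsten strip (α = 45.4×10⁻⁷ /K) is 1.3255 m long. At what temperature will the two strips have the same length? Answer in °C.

Equal length when α₁L₁ΔT − α₂L₂ΔT = L₂ − L₁ = 4.60×10⁻³ m
α₁L₁ = 1.954932×10⁻⁵, α₂L₂ = 6.01777×10⁻⁶ → Δ(αL) = 1.353155×10⁻⁵ m/K
ΔT = 4.60×10⁻³ / 1.353155×10⁻⁵ = 339.946 K, so T = 23.3 + 339.946 = 363.246 °C

T = 363.2 °C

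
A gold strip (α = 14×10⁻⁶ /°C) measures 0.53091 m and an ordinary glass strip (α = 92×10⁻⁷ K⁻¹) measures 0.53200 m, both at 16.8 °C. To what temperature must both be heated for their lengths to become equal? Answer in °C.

T = 446.2 °C

L₁(1 + α₁ΔT) = L₂(1 + α₂ΔT) ⇒ ΔT = (L₂ − L₁)/(α₁L₁ − α₂L₂)
L₂ − L₁ = 0.53200 − 0.53091 = 1.09×10⁻³ m
α₁L₁ − α₂L₂ = 14×10⁻⁶×0.53091 − 92×10⁻⁷×0.53200 = 2.53834×10⁻⁶ m/K
ΔT = 1.09×10⁻³ / 2.53834×10⁻⁶ = 429.414 K
T = 16.8 + 429.414 = 446.214 °C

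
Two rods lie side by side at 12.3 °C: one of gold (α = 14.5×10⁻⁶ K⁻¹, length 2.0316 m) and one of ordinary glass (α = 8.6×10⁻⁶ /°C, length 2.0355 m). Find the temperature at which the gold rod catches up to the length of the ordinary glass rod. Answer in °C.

L₁(1 + α₁ΔT) = L₂(1 + α₂ΔT) ⇒ ΔT = (L₂ − L₁)/(α₁L₁ − α₂L₂)
L₂ − L₁ = 2.0355 − 2.0316 = 3.90×10⁻³ m
α₁L₁ − α₂L₂ = 14.5×10⁻⁶×2.0316 − 8.6×10⁻⁶×2.0355 = 1.19529×10⁻⁵ m/K
ΔT = 3.90×10⁻³ / 1.19529×10⁻⁵ = 326.281 K
T = 12.3 + 326.281 = 338.581 °C

T = 338.6 °C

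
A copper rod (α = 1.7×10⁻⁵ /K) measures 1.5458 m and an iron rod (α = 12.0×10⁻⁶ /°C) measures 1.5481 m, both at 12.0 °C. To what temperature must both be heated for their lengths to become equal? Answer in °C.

T = 310.6 °C

L₁(1 + α₁ΔT) = L₂(1 + α₂ΔT) ⇒ ΔT = (L₂ − L₁)/(α₁L₁ − α₂L₂)
L₂ − L₁ = 1.5481 − 1.5458 = 2.30×10⁻³ m
α₁L₁ − α₂L₂ = 1.7×10⁻⁵×1.5458 − 12.0×10⁻⁶×1.5481 = 7.7014×10⁻⁶ m/K
ΔT = 2.30×10⁻³ / 7.7014×10⁻⁶ = 298.647 K
T = 12.0 + 298.647 = 310.647 °C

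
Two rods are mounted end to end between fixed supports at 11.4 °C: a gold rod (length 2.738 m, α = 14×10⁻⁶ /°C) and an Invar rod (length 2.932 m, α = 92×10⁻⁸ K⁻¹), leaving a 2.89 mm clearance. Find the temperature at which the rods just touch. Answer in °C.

α₁L₁ = 3.8332×10⁻⁵ m/K, α₂L₂ = 2.69744×10⁻⁶ m/K → total 4.102944×10⁻⁵ m/K
ΔT = g/(α₁L₁+α₂L₂) = 2.89×10⁻³ / 4.102944×10⁻⁵ = 70.437 K
T = 11.4 + 70.437 = 81.837 °C

T = 81.8 °C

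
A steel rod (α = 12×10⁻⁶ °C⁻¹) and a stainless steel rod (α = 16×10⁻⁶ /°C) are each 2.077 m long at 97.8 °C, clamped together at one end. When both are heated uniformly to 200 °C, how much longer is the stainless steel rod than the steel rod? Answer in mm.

0.849 mm

ΔT = 102.2 K
steel: ΔL = 12×10⁻⁶ × 2.077 m × 102.2 = 2.5472×10⁻³ m = 2.5472 mm
stainless steel: ΔL = 16×10⁻⁶ × 2.077 m × 102.2 = 3.3963×10⁻³ m = 3.3963 mm
difference = 3.3963 − 2.5472 = 0.8491 mm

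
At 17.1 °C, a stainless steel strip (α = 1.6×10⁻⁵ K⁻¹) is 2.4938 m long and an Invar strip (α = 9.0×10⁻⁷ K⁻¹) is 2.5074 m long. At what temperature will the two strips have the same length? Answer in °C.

L₁(1 + α₁ΔT) = L₂(1 + α₂ΔT) ⇒ ΔT = (L₂ − L₁)/(α₁L₁ − α₂L₂)
L₂ − L₁ = 2.5074 − 2.4938 = 1.36×10⁻² m
α₁L₁ − α₂L₂ = 1.6×10⁻⁵×2.4938 − 9.0×10⁻⁷×2.5074 = 3.764414×10⁻⁵ m/K
ΔT = 1.36×10⁻² / 3.764414×10⁻⁵ = 361.278 K
T = 17.1 + 361.278 = 378.378 °C

T = 378.4 °C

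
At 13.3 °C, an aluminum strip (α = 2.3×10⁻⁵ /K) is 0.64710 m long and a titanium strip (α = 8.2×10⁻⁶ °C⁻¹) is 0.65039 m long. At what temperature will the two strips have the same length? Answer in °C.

T = 357.8 °C

Equal length when α₁L₁ΔT − α₂L₂ΔT = L₂ − L₁ = 3.29×10⁻³ m
α₁L₁ = 1.48833×10⁻⁵, α₂L₂ = 5.333198×10⁻⁶ → Δ(αL) = 9.550102×10⁻⁶ m/K
ΔT = 3.29×10⁻³ / 9.550102×10⁻⁶ = 344.499 K, so T = 13.3 + 344.499 = 357.799 °C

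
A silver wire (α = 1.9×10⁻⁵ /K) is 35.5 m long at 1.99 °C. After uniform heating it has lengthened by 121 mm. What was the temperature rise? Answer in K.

ΔL = αL₀ΔT ⇒ ΔT = ΔL / (αL₀)
ΔT = 121×10⁻³ m / (1.9×10⁻⁵ × 35.5 m) = 179.39 K

ΔT = 179 K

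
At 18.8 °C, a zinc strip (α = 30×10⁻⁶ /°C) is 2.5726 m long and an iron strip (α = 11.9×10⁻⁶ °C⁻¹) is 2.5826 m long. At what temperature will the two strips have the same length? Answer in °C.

T = 234.1 °C

Equal length when α₁L₁ΔT − α₂L₂ΔT = L₂ − L₁ = 1.00×10⁻² m
α₁L₁ = 7.7178×10⁻⁵, α₂L₂ = 3.073294×10⁻⁵ → Δ(αL) = 4.644506×10⁻⁵ m/K
ΔT = 1.00×10⁻² / 4.644506×10⁻⁵ = 215.308 K, so T = 18.8 + 215.308 = 234.108 °C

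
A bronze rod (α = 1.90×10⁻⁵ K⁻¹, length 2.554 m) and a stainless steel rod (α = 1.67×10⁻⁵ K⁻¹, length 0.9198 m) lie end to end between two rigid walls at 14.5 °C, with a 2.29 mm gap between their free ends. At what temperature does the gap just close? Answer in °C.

T = 50.3 °C

Gap closes when ΔL₁ + ΔL₂ = 2.29 mm = 2.29×10⁻³ m
(α₁L₁ + α₂L₂)ΔT = g
α₁L₁ + α₂L₂ = 1.90×10⁻⁵×2.554 + 1.67×10⁻⁵×0.9198 = 6.388666×10⁻⁵ m/K
ΔT = 2.29×10⁻³ / 6.388666×10⁻⁵ = 35.845 K
T = 14.5 + 35.845 = 50.345 °C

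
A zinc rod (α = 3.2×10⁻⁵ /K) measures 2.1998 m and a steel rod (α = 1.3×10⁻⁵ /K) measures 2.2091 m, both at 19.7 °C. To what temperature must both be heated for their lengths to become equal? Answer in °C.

L₁(1 + α₁ΔT) = L₂(1 + α₂ΔT) ⇒ ΔT = (L₂ − L₁)/(α₁L₁ − α₂L₂)
L₂ − L₁ = 2.2091 − 2.1998 = 9.30×10⁻³ m
α₁L₁ − α₂L₂ = 3.2×10⁻⁵×2.1998 − 1.3×10⁻⁵×2.2091 = 4.16753×10⁻⁵ m/K
ΔT = 9.30×10⁻³ / 4.16753×10⁻⁵ = 223.154 K
T = 19.7 + 223.154 = 242.854 °C

T = 242.9 °C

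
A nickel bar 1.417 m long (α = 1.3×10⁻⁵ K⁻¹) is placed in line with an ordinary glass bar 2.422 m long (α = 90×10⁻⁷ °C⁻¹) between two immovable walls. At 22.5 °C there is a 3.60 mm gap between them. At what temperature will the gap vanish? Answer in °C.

α₁L₁ = 1.8421×10⁻⁵ m/K, α₂L₂ = 2.1798×10⁻⁵ m/K → total 4.0219×10⁻⁵ m/K
ΔT = g/(α₁L₁+α₂L₂) = 3.60×10⁻³ / 4.0219×10⁻⁵ = 89.51 K
T = 22.5 + 89.51 = 112.01 °C

T = 112 °C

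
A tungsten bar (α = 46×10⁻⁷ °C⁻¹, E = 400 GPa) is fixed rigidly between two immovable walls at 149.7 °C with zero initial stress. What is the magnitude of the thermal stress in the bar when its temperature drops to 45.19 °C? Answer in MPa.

σ = 192 MPa

Fully constrained: the free strain ε = αΔT is blocked, so σ = Eε = EαΔT.
|ΔT| = 104.51 K
σ = 400×10⁹ × 46×10⁻⁷ × 104.51 = 1.92×10⁸ Pa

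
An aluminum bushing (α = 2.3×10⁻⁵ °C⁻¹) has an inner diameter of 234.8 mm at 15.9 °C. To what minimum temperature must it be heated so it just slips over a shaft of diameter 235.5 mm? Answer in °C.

T = 146 °C

Required Δd = 235.5 − 234.8 = 0.7 mm
Δd = αd₀ΔT ⇒ ΔT = Δd/(αd₀) = 0.7 / (2.3×10⁻⁵ × 234.8) = 129.62 K
T_min = 15.9 + 129.62 = 145.52 °C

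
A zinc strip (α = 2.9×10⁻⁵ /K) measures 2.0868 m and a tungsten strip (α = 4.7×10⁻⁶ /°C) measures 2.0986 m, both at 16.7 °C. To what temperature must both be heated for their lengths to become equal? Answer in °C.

L₁(1 + α₁ΔT) = L₂(1 + α₂ΔT) ⇒ ΔT = (L₂ − L₁)/(α₁L₁ − α₂L₂)
L₂ − L₁ = 2.0986 − 2.0868 = 1.18×10⁻² m
α₁L₁ − α₂L₂ = 2.9×10⁻⁵×2.0868 − 4.7×10⁻⁶×2.0986 = 5.065378×10⁻⁵ m/K
ΔT = 1.18×10⁻² / 5.065378×10⁻⁵ = 232.954 K
T = 16.7 + 232.954 = 249.654 °C

T = 249.7 °C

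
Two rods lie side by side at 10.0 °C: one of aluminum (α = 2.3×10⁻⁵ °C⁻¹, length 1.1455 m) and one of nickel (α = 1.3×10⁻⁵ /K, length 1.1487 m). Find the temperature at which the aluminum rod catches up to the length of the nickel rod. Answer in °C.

T = 290.4 °C

Equal length when α₁L₁ΔT − α₂L₂ΔT = L₂ − L₁ = 3.20×10⁻³ m
α₁L₁ = 2.63465×10⁻⁵, α₂L₂ = 1.49331×10⁻⁵ → Δ(αL) = 1.14134×10⁻⁵ m/K
ΔT = 3.20×10⁻³ / 1.14134×10⁻⁵ = 280.372 K, so T = 10.0 + 280.372 = 290.372 °C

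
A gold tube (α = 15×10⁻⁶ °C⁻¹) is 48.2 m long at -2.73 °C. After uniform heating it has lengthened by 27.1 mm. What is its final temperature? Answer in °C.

T = 34.8 °C

ΔL = αL₀ΔT ⇒ ΔT = ΔL / (αL₀)
ΔT = 27.1×10⁻³ m / (15×10⁻⁶ × 48.2 m) = 37.483 K
T = -2.73 + 37.483 = 34.753 °C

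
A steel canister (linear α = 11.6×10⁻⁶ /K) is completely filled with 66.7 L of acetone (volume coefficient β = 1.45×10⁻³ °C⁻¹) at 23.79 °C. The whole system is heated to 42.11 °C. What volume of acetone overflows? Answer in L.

The canister also expands: β_container ≈ 3α = 3.48×10⁻⁵ /K
Net overflow = V₀(β_liq − 3α_cont)ΔT
β − 3α = 1.45×10⁻³ − 3.48×10⁻⁵ = 1.4152×10⁻³ /K; ΔT = 18.32 K
ΔV = 66.7 × 1.4152×10⁻³ × 18.32 = 1.73 L

1.73 L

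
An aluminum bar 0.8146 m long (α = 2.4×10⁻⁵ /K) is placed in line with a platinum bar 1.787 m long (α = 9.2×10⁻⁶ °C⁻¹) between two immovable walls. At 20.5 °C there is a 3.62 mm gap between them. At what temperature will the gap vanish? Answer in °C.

Gap closes when ΔL₁ + ΔL₂ = 3.62 mm = 3.62×10⁻³ m
(α₁L₁ + α₂L₂)ΔT = g
α₁L₁ + α₂L₂ = 2.4×10⁻⁵×0.8146 + 9.2×10⁻⁶×1.787 = 3.59908×10⁻⁵ m/K
ΔT = 3.62×10⁻³ / 3.59908×10⁻⁵ = 100.58 K
T = 20.5 + 100.58 = 121.08 °C

T = 121 °C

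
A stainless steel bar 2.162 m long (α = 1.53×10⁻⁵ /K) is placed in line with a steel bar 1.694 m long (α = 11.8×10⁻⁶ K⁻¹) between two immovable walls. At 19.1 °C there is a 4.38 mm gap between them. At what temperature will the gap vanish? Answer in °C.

T = 102 °C

Gap closes when ΔL₁ + ΔL₂ = 4.38 mm = 4.38×10⁻³ m
(α₁L₁ + α₂L₂)ΔT = g
α₁L₁ + α₂L₂ = 1.53×10⁻⁵×2.162 + 11.8×10⁻⁶×1.694 = 5.30678×10⁻⁵ m/K
ΔT = 4.38×10⁻³ / 5.30678×10⁻⁵ = 82.54 K
T = 19.1 + 82.54 = 101.64 °C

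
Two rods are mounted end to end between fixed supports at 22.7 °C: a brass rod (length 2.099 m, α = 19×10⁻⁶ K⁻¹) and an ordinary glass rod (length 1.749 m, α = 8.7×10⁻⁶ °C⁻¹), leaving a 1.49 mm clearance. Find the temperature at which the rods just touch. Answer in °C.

T = 49.7 °C

Gap closes when ΔL₁ + ΔL₂ = 1.49 mm = 1.49×10⁻³ m
(α₁L₁ + α₂L₂)ΔT = g
α₁L₁ + α₂L₂ = 19×10⁻⁶×2.099 + 8.7×10⁻⁶×1.749 = 5.50973×10⁻⁵ m/K
ΔT = 1.49×10⁻³ / 5.50973×10⁻⁵ = 27.043 K
T = 22.7 + 27.043 = 49.743 °C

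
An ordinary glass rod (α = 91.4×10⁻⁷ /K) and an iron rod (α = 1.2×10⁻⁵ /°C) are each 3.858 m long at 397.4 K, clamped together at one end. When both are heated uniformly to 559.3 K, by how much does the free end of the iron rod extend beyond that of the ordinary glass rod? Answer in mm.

ΔT = 161.9 K
ordinary glass: ΔL = 91.4×10⁻⁷ × 3.858 m × 161.9 = 5.7089×10⁻³ m = 5.7089 mm
iron: ΔL = 1.2×10⁻⁵ × 3.858 m × 161.9 = 7.4953×10⁻³ m = 7.4953 mm
difference = 7.4953 − 5.7089 = 1.7864 mm

1.79 mm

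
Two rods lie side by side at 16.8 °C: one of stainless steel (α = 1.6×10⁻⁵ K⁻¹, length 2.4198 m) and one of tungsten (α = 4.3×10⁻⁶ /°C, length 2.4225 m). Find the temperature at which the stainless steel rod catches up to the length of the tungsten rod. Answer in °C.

T = 112.2 °C

L₁(1 + α₁ΔT) = L₂(1 + α₂ΔT) ⇒ ΔT = (L₂ − L₁)/(α₁L₁ − α₂L₂)
L₂ − L₁ = 2.4225 − 2.4198 = 2.70×10⁻³ m
α₁L₁ − α₂L₂ = 1.6×10⁻⁵×2.4198 − 4.3×10⁻⁶×2.4225 = 2.830005×10⁻⁵ m/K
ΔT = 2.70×10⁻³ / 2.830005×10⁻⁵ = 95.406 K
T = 16.8 + 95.406 = 112.206 °C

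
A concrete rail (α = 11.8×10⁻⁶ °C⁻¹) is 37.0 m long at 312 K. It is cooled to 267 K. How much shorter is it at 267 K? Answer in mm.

ΔL = 19.6 mm

|ΔT| = |267 − 312| = 45 K
ΔL = αL₀ΔT = (11.8×10⁻⁶)(37.0)(45) = 1.96×10⁻² m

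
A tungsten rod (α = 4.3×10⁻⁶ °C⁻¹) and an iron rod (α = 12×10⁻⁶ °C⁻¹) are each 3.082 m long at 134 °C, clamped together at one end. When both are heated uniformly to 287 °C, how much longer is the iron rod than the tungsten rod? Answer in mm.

3.63 mm

ΔT = 153 K
tungsten: ΔL = 4.3×10⁻⁶ × 3.082 m × 153 = 2.0276×10⁻³ m = 2.0276 mm
iron: ΔL = 12×10⁻⁶ × 3.082 m × 153 = 5.6586×10⁻³ m = 5.6586 mm
difference = 5.6586 − 2.0276 = 3.6310 mm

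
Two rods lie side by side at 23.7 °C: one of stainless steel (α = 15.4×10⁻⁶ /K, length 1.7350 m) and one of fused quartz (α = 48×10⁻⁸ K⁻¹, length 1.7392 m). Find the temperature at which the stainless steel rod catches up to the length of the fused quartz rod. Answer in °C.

Equal length when α₁L₁ΔT − α₂L₂ΔT = L₂ − L₁ = 4.20×10⁻³ m
α₁L₁ = 2.6719×10⁻⁵, α₂L₂ = 8.34816×10⁻⁷ → Δ(αL) = 2.5884184×10⁻⁵ m/K
ΔT = 4.20×10⁻³ / 2.5884184×10⁻⁵ = 162.261 K, so T = 23.7 + 162.261 = 185.961 °C

T = 186.0 °C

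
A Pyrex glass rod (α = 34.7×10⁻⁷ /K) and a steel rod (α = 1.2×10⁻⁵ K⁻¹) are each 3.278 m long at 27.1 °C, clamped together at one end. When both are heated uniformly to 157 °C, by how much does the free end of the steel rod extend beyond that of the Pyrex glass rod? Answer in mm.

3.63 mm

ΔT = 129.9 K
Pyrex glass: ΔL = 34.7×10⁻⁷ × 3.278 m × 129.9 = 1.4776×10⁻³ m = 1.4776 mm
steel: ΔL = 1.2×10⁻⁵ × 3.278 m × 129.9 = 5.1097×10⁻³ m = 5.1097 mm
difference = 5.1097 − 1.4776 = 3.6321 mm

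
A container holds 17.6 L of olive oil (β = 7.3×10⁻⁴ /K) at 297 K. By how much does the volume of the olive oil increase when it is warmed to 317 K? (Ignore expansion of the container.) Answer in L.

|ΔT| = |317 − 297| = 20 K
ΔV = βV₀ΔT = (7.3×10⁻⁴)(17.6)(20) = 0.257 L

ΔV = 0.257 L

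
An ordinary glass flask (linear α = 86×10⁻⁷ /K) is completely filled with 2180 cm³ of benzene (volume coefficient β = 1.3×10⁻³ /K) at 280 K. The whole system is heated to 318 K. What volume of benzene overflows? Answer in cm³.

The flask also expands: β_container ≈ 3α = 2.58×10⁻⁵ /K
Net overflow = V₀(β_liq − 3α_cont)ΔT
β − 3α = 1.30×10⁻³ − 2.58×10⁻⁵ = 1.2742×10⁻³ /K; ΔT = 38 K
ΔV = 2180 × 1.2742×10⁻³ × 38 = 106 cm³

106 cm³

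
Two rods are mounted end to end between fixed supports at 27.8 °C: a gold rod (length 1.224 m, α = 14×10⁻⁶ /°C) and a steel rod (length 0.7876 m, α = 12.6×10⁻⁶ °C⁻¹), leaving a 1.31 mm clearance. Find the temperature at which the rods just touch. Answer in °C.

T = 76.2 °C

Gap closes when ΔL₁ + ΔL₂ = 1.31 mm = 1.31×10⁻³ m
(α₁L₁ + α₂L₂)ΔT = g
α₁L₁ + α₂L₂ = 14×10⁻⁶×1.224 + 12.6×10⁻⁶×0.7876 = 2.705976×10⁻⁵ m/K
ΔT = 1.31×10⁻³ / 2.705976×10⁻⁵ = 48.411 K
T = 27.8 + 48.411 = 76.211 °C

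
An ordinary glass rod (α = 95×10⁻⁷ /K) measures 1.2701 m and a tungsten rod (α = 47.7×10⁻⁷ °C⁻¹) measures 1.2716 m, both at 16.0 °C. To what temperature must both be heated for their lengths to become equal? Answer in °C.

L₁(1 + α₁ΔT) = L₂(1 + α₂ΔT) ⇒ ΔT = (L₂ − L₁)/(α₁L₁ − α₂L₂)
L₂ − L₁ = 1.2716 − 1.2701 = 1.50×10⁻³ m
α₁L₁ − α₂L₂ = 95×10⁻⁷×1.2701 − 47.7×10⁻⁷×1.2716 = 6.000418×10⁻⁶ m/K
ΔT = 1.50×10⁻³ / 6.000418×10⁻⁶ = 249.983 K
T = 16.0 + 249.983 = 265.983 °C

T = 266.0 °C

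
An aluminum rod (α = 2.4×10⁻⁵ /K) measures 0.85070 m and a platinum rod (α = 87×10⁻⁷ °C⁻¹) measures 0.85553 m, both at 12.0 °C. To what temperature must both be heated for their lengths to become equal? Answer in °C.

L₁(1 + α₁ΔT) = L₂(1 + α₂ΔT) ⇒ ΔT = (L₂ − L₁)/(α₁L₁ − α₂L₂)
L₂ − L₁ = 0.85553 − 0.85070 = 4.83×10⁻³ m
α₁L₁ − α₂L₂ = 2.4×10⁻⁵×0.85070 − 87×10⁻⁷×0.85553 = 1.2973689×10⁻⁵ m/K
ΔT = 4.83×10⁻³ / 1.2973689×10⁻⁵ = 372.292 K
T = 12.0 + 372.292 = 384.292 °C

T = 384.3 °C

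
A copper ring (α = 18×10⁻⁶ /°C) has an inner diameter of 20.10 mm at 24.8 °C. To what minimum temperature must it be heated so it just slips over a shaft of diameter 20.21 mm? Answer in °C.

Required Δd = 20.21 − 20.10 = 0.11 mm
Δd = αd₀ΔT ⇒ ΔT = Δd/(αd₀) = 0.11 / (18×10⁻⁶ × 20.10) = 304.04 K
T_min = 24.8 + 304.04 = 328.84 °C

T = 329 °C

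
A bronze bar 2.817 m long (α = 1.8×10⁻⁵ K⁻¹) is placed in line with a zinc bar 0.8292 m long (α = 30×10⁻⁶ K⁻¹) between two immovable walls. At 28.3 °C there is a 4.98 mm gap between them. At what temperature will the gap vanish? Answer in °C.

T = 94.2 °C

α₁L₁ = 5.0706×10⁻⁵ m/K, α₂L₂ = 2.4876×10⁻⁵ m/K → total 7.5582×10⁻⁵ m/K
ΔT = g/(α₁L₁+α₂L₂) = 4.98×10⁻³ / 7.5582×10⁻⁵ = 65.889 K
T = 28.3 + 65.889 = 94.189 °C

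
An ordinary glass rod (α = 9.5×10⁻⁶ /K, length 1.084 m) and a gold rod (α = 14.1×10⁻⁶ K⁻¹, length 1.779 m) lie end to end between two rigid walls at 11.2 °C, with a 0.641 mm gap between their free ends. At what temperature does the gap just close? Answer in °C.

α₁L₁ = 1.0298×10⁻⁵ m/K, α₂L₂ = 2.50839×10⁻⁵ m/K → total 3.53819×10⁻⁵ m/K
ΔT = g/(α₁L₁+α₂L₂) = 6.41×10⁻⁴ / 3.53819×10⁻⁵ = 18.117 K
T = 11.2 + 18.117 = 29.317 °C

T = 29.3 °C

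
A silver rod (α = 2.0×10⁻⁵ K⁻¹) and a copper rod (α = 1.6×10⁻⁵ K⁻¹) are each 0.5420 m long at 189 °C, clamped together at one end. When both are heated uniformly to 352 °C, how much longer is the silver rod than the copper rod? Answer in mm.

ΔT = 163 K
silver: ΔL = 2.0×10⁻⁵ × 0.5420 m × 163 = 1.7669×10⁻³ m = 1.7669 mm
copper: ΔL = 1.6×10⁻⁵ × 0.5420 m × 163 = 1.4135×10⁻³ m = 1.4135 mm
difference = 1.7669 − 1.4135 = 0.3534 mm

0.353 mm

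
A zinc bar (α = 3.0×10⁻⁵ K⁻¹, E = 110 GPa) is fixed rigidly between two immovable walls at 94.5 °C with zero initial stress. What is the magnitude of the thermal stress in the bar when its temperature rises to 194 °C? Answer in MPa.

σ = 328 MPa

Fully constrained: the free strain ε = αΔT is blocked, so σ = Eε = EαΔT.
|ΔT| = 99.5 K
σ = 110×10⁹ × 3.0×10⁻⁵ × 99.5 = 3.28×10⁸ Pa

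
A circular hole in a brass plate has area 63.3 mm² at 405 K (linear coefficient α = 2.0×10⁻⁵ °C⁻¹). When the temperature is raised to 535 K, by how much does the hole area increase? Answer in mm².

ΔA = 0.329 mm²

Area coefficient ≈ 2α; |ΔT| = 130 K
ΔA = 2αA₀ΔT = 2(2.0×10⁻⁵)(63.3)(130) = 0.329 mm²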